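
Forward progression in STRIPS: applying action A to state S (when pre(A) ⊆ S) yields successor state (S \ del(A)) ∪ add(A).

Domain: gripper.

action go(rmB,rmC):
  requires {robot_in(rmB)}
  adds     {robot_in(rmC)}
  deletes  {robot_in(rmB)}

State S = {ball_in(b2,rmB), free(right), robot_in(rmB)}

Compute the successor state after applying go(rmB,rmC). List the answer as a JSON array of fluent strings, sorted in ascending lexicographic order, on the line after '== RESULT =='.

Compute (S \ del) ∪ add:
  pre ⊆ S: {robot_in(rmB)} ⊆ S  — applicable
  S \ del = {ball_in(b2,rmB), free(right)}
  ∪ add   = {ball_in(b2,rmB), free(right), robot_in(rmC)}

== RESULT ==
["ball_in(b2,rmB)", "free(right)", "robot_in(rmC)"]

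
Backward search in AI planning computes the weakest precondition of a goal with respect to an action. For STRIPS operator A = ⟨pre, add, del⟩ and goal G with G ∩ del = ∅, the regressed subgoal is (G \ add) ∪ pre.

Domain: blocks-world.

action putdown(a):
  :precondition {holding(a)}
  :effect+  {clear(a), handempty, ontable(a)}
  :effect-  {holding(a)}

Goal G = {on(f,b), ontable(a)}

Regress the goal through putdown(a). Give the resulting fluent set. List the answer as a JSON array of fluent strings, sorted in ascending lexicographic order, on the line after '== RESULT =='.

Compute (G \ add) ∪ pre:
  G ∩ del = {}  (empty — regression defined)
  G \ add = {on(f,b), ontable(a)} \ {clear(a), handempty, ontable(a)} = {on(f,b)}
  ∪ pre   = {on(f,b)} ∪ {holding(a)}
          = {holding(a), on(f,b)}

== RESULT ==
["holding(a)", "on(f,b)"]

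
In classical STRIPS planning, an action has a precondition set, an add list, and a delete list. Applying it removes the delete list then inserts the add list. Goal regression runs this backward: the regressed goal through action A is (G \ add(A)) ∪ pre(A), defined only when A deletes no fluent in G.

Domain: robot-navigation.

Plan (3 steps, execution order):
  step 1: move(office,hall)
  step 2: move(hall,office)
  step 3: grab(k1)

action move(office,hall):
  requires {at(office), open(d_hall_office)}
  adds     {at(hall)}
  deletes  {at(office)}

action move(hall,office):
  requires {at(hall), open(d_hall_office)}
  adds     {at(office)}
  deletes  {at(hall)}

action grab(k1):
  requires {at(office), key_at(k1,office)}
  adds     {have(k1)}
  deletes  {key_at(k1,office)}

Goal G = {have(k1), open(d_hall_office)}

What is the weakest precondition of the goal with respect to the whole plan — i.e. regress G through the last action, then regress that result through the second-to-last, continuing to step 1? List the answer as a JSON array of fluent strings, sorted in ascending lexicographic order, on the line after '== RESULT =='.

Regress step by step:
  through step 3 (grab(k1)): drop {have(k1)}, keep {open(d_hall_office)}, require {at(office), key_at(k1,office)}
    → {at(office), key_at(k1,office), open(d_hall_office)}
  through step 2 (move(hall,office)): drop {at(office)}, keep {key_at(k1,office), open(d_hall_office)}, require {at(hall), open(d_hall_office)}
    → {at(hall), key_at(k1,office), open(d_hall_office)}
  through step 1 (move(office,hall)): drop {at(hall)}, keep {key_at(k1,office), open(d_hall_office)}, require {at(office), open(d_hall_office)}
    → {at(office), key_at(k1,office), open(d_hall_office)}

== RESULT ==
["at(office)", "key_at(k1,office)", "open(d_hall_office)"]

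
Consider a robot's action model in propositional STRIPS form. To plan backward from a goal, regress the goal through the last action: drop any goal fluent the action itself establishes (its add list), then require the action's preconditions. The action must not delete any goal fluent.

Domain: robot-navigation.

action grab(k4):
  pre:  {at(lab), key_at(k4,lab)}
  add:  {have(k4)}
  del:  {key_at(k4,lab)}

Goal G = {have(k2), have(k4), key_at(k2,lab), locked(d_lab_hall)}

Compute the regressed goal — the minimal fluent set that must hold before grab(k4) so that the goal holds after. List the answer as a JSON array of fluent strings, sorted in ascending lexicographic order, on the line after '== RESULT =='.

Compute (G \ add) ∪ pre:
  G ∩ del = {}  (empty — regression defined)
  G \ add = {have(k2), have(k4), key_at(k2,lab), locked(d_lab_hall)} \ {have(k4)} = {have(k2), key_at(k2,lab), locked(d_lab_hall)}
  ∪ pre   = {have(k2), key_at(k2,lab), locked(d_lab_hall)} ∪ {at(lab), key_at(k4,lab)}
          = {at(lab), have(k2), key_at(k2,lab), key_at(k4,lab), locked(d_lab_hall)}

== RESULT ==
["at(lab)", "have(k2)", "key_at(k2,lab)", "key_at(k4,lab)", "locked(d_lab_hall)"]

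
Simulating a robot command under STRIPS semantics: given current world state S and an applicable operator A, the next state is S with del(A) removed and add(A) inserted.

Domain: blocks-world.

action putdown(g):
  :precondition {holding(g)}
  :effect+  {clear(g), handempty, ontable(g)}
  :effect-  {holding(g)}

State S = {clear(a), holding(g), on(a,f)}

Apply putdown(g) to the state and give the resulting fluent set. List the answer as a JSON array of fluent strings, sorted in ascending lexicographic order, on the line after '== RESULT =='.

Progress:
  pre ⊆ S: {holding(g)} ⊆ S  — applicable
  S \ del = {clear(a), on(a,f)}
  ∪ add   = {clear(a), clear(g), handempty, on(a,f), ontable(g)}

== RESULT ==
["clear(a)", "clear(g)", "handempty", "on(a,f)", "ontable(g)"]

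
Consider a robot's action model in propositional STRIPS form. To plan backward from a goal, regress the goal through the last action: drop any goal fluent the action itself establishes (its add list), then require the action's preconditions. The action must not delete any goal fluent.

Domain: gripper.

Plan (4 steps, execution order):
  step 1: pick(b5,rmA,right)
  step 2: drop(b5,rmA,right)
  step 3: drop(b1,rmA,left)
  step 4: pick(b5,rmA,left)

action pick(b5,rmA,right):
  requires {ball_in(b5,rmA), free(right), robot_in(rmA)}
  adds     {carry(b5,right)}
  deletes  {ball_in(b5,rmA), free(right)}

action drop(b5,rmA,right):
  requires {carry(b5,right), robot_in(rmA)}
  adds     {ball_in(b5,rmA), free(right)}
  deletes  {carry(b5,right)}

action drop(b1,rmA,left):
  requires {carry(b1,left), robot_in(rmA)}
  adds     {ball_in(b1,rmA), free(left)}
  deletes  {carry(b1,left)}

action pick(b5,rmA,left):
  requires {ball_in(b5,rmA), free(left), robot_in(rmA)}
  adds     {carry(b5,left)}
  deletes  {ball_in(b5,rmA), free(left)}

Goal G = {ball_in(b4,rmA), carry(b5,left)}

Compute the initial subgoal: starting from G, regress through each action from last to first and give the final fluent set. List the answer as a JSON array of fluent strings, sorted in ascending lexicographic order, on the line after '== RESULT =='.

Work backward from the goal:
  through step 4 (pick(b5,rmA,left)): drop {carry(b5,left)}, keep {ball_in(b4,rmA)}, require {ball_in(b5,rmA), free(left), robot_in(rmA)}
    → {ball_in(b4,rmA), ball_in(b5,rmA), free(left), robot_in(rmA)}
  through step 3 (drop(b1,rmA,left)): drop {free(left)}, keep {ball_in(b4,rmA), ball_in(b5,rmA), robot_in(rmA)}, require {carry(b1,left), robot_in(rmA)}
    → {ball_in(b4,rmA), ball_in(b5,rmA), carry(b1,left), robot_in(rmA)}
  through step 2 (drop(b5,rmA,right)): drop {ball_in(b5,rmA)}, keep {ball_in(b4,rmA), carry(b1,left), robot_in(rmA)}, require {carry(b5,right), robot_in(rmA)}
    → {ball_in(b4,rmA), carry(b1,left), carry(b5,right), robot_in(rmA)}
  through step 1 (pick(b5,rmA,right)): drop {carry(b5,right)}, keep {ball_in(b4,rmA), carry(b1,left), robot_in(rmA)}, require {ball_in(b5,rmA), free(right), robot_in(rmA)}
    → {ball_in(b4,rmA), ball_in(b5,rmA), carry(b1,left), free(right), robot_in(rmA)}

== RESULT ==
["ball_in(b4,rmA)", "ball_in(b5,rmA)", "carry(b1,left)", "free(right)", "robot_in(rmA)"]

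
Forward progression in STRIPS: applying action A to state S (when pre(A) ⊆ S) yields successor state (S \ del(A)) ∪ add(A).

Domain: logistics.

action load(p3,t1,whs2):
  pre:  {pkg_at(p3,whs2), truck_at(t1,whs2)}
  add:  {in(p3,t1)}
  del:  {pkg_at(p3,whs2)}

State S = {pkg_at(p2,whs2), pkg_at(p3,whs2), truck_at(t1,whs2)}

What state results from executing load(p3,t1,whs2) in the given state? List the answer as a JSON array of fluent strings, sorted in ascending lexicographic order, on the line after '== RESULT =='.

Compute (S \ del) ∪ add:
  pre ⊆ S: {pkg_at(p3,whs2), truck_at(t1,whs2)} ⊆ S  — applicable
  S \ del = {pkg_at(p2,whs2), truck_at(t1,whs2)}
  ∪ add   = {in(p3,t1), pkg_at(p2,whs2), truck_at(t1,whs2)}

== RESULT ==
["in(p3,t1)", "pkg_at(p2,whs2)", "truck_at(t1,whs2)"]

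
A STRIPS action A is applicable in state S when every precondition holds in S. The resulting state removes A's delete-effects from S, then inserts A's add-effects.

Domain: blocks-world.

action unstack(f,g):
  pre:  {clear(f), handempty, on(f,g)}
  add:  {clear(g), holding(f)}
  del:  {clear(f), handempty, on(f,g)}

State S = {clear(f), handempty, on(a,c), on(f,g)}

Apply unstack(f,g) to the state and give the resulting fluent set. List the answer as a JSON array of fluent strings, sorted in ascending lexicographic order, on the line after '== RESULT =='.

Compute (S \ del) ∪ add:
  pre ⊆ S: {clear(f), handempty, on(f,g)} ⊆ S  — applicable
  S \ del = {on(a,c)}
  ∪ add   = {clear(g), holding(f), on(a,c)}

== RESULT ==
["clear(g)", "holding(f)", "on(a,c)"]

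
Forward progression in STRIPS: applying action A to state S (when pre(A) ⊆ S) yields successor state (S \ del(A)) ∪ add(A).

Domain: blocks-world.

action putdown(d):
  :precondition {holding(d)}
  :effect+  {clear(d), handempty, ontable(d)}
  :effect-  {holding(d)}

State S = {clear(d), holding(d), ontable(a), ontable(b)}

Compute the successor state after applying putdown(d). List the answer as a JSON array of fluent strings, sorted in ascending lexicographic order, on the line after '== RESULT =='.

Progress:
  pre ⊆ S: {holding(d)} ⊆ S  — applicable
  S \ del = {clear(d), ontable(a), ontable(b)}
  ∪ add   = {clear(d), handempty, ontable(a), ontable(b), ontable(d)}

== RESULT ==
["clear(d)", "handempty", "ontable(a)", "ontable(b)", "ontable(d)"]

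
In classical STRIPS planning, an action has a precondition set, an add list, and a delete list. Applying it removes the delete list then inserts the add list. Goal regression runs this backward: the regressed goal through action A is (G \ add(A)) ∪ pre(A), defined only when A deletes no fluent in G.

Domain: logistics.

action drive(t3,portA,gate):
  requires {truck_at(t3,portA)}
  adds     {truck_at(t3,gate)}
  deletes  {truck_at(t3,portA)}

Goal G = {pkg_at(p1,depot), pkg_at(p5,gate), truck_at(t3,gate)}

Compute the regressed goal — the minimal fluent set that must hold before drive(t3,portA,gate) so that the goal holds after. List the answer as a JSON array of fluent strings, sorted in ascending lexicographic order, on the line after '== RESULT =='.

Compute (G \ add) ∪ pre:
  G ∩ del = {}  (empty — regression defined)
  G \ add = {pkg_at(p1,depot), pkg_at(p5,gate), truck_at(t3,gate)} \ {truck_at(t3,gate)} = {pkg_at(p1,depot), pkg_at(p5,gate)}
  ∪ pre   = {pkg_at(p1,depot), pkg_at(p5,gate)} ∪ {truck_at(t3,portA)}
          = {pkg_at(p1,depot), pkg_at(p5,gate), truck_at(t3,portA)}

== RESULT ==
["pkg_at(p1,depot)", "pkg_at(p5,gate)", "truck_at(t3,portA)"]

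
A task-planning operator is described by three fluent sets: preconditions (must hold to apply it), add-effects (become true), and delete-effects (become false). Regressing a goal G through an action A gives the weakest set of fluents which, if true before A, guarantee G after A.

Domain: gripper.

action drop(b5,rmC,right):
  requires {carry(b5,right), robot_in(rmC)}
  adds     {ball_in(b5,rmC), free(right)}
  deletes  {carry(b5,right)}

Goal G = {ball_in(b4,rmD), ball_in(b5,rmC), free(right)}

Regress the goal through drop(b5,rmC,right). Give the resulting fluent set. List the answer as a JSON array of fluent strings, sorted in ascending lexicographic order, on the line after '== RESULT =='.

Regress:
  G ∩ del = {}  (empty — regression defined)
  G \ add = {ball_in(b4,rmD), ball_in(b5,rmC), free(right)} \ {ball_in(b5,rmC), free(right)} = {ball_in(b4,rmD)}
  ∪ pre   = {ball_in(b4,rmD)} ∪ {carry(b5,right), robot_in(rmC)}
          = {ball_in(b4,rmD), carry(b5,right), robot_in(rmC)}

== RESULT ==
["ball_in(b4,rmD)", "carry(b5,right)", "robot_in(rmC)"]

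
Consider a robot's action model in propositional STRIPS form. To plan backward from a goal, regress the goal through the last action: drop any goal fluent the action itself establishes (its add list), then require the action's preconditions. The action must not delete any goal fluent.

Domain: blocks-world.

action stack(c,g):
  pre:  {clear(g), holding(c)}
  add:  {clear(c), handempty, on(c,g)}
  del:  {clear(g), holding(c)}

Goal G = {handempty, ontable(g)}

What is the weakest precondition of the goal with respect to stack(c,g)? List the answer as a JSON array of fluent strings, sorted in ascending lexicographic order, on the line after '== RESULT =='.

Compute (G \ add) ∪ pre:
  G ∩ del = {}  (empty — regression defined)
  G \ add = {handempty, ontable(g)} \ {clear(c), handempty, on(c,g)} = {ontable(g)}
  ∪ pre   = {ontable(g)} ∪ {clear(g), holding(c)}
          = {clear(g), holding(c), ontable(g)}

== RESULT ==
["clear(g)", "holding(c)", "ontable(g)"]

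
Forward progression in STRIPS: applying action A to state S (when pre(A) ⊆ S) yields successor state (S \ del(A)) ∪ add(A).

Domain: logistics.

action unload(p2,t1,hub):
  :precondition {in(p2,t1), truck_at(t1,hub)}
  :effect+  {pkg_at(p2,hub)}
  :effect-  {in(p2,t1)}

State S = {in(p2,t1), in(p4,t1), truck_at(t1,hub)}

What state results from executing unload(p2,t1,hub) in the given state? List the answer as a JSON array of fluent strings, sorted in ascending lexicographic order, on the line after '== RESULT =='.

Progress:
  pre ⊆ S: {in(p2,t1), truck_at(t1,hub)} ⊆ S  — applicable
  S \ del = {in(p4,t1), truck_at(t1,hub)}
  ∪ add   = {in(p4,t1), pkg_at(p2,hub), truck_at(t1,hub)}

== RESULT ==
["in(p4,t1)", "pkg_at(p2,hub)", "truck_at(t1,hub)"]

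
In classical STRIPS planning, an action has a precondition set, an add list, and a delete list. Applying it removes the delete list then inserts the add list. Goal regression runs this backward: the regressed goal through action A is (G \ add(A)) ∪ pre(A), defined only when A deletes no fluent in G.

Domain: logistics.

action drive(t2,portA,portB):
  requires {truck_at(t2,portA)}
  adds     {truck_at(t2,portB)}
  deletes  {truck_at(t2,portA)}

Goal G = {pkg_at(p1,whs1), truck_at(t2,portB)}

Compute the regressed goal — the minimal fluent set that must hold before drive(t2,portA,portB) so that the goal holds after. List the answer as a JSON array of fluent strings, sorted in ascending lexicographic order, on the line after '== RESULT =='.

Regress:
  G ∩ del = {}  (empty — regression defined)
  G \ add = {pkg_at(p1,whs1), truck_at(t2,portB)} \ {truck_at(t2,portB)} = {pkg_at(p1,whs1)}
  ∪ pre   = {pkg_at(p1,whs1)} ∪ {truck_at(t2,portA)}
          = {pkg_at(p1,whs1), truck_at(t2,portA)}

== RESULT ==
["pkg_at(p1,whs1)", "truck_at(t2,portA)"]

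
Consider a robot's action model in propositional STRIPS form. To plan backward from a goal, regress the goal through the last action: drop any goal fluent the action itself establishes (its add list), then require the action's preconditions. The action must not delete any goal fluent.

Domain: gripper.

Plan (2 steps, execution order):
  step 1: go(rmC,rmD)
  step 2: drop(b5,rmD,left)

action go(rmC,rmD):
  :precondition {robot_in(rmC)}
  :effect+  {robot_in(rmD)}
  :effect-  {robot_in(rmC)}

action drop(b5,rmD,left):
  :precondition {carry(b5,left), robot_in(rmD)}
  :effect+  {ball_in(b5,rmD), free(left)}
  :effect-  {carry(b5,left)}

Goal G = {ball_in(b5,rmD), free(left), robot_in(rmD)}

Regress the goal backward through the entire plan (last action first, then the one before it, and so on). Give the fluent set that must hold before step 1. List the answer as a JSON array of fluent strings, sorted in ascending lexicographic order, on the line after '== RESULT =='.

Work backward from the goal:
  through step 2 (drop(b5,rmD,left)): drop {ball_in(b5,rmD), free(left)}, keep {robot_in(rmD)}, require {carry(b5,left), robot_in(rmD)}
    → {carry(b5,left), robot_in(rmD)}
  through step 1 (go(rmC,rmD)): drop {robot_in(rmD)}, keep {carry(b5,left)}, require {robot_in(rmC)}
    → {carry(b5,left), robot_in(rmC)}

== RESULT ==
["carry(b5,left)", "robot_in(rmC)"]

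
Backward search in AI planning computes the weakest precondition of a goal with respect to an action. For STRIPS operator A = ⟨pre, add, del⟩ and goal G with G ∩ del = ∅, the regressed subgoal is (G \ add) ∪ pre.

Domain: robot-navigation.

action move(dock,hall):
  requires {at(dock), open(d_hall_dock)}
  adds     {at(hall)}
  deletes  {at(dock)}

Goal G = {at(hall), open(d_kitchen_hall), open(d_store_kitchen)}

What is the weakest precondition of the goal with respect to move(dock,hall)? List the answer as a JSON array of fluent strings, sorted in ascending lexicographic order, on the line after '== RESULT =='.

Compute (G \ add) ∪ pre:
  G ∩ del = {}  (empty — regression defined)
  G \ add = {at(hall), open(d_kitchen_hall), open(d_store_kitchen)} \ {at(hall)} = {open(d_kitchen_hall), open(d_store_kitchen)}
  ∪ pre   = {open(d_kitchen_hall), open(d_store_kitchen)} ∪ {at(dock), open(d_hall_dock)}
          = {at(dock), open(d_hall_dock), open(d_kitchen_hall), open(d_store_kitchen)}

== RESULT ==
["at(dock)", "open(d_hall_dock)", "open(d_kitchen_hall)", "open(d_store_kitchen)"]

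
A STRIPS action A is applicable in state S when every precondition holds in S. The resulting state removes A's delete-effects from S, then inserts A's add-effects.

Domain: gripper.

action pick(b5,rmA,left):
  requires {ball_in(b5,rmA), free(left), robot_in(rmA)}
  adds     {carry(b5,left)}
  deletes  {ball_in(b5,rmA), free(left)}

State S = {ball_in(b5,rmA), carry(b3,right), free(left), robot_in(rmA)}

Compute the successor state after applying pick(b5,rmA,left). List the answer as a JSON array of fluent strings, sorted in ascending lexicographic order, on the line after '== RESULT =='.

Progress:
  pre ⊆ S: {ball_in(b5,rmA), free(left), robot_in(rmA)} ⊆ S  — applicable
  S \ del = {carry(b3,right), robot_in(rmA)}
  ∪ add   = {carry(b3,right), carry(b5,left), robot_in(rmA)}

== RESULT ==
["carry(b3,right)", "carry(b5,left)", "robot_in(rmA)"]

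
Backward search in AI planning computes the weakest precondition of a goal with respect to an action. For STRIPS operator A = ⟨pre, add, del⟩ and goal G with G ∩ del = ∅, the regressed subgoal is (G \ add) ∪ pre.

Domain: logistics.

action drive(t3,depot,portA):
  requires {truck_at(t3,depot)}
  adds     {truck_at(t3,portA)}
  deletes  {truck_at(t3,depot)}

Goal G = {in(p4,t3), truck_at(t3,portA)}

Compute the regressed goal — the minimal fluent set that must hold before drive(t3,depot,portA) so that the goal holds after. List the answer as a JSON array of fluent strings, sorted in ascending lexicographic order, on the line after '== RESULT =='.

Regress:
  G ∩ del = {}  (empty — regression defined)
  G \ add = {in(p4,t3), truck_at(t3,portA)} \ {truck_at(t3,portA)} = {in(p4,t3)}
  ∪ pre   = {in(p4,t3)} ∪ {truck_at(t3,depot)}
          = {in(p4,t3), truck_at(t3,depot)}

== RESULT ==
["in(p4,t3)", "truck_at(t3,depot)"]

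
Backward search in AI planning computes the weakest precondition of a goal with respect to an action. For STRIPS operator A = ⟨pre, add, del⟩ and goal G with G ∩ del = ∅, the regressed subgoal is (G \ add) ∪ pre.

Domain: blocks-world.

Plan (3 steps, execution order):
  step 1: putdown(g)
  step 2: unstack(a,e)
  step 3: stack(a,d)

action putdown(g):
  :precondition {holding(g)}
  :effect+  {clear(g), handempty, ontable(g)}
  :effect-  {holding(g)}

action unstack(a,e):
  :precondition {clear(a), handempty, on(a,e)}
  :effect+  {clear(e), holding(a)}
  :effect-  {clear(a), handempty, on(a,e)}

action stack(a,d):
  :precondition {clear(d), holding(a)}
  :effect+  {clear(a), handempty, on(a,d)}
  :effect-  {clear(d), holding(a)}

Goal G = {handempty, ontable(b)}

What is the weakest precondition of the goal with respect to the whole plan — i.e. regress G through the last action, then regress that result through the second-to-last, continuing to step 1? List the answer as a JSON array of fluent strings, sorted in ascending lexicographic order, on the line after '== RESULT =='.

Work backward from the goal:
  through step 3 (stack(a,d)): drop {handempty}, keep {ontable(b)}, require {clear(d), holding(a)}
    → {clear(d), holding(a), ontable(b)}
  through step 2 (unstack(a,e)): drop {holding(a)}, keep {clear(d), ontable(b)}, require {clear(a), handempty, on(a,e)}
    → {clear(a), clear(d), handempty, on(a,e), ontable(b)}
  through step 1 (putdown(g)): drop {handempty}, keep {clear(a), clear(d), on(a,e), ontable(b)}, require {holding(g)}
    → {clear(a), clear(d), holding(g), on(a,e), ontable(b)}

== RESULT ==
["clear(a)", "clear(d)", "holding(g)", "on(a,e)", "ontable(b)"]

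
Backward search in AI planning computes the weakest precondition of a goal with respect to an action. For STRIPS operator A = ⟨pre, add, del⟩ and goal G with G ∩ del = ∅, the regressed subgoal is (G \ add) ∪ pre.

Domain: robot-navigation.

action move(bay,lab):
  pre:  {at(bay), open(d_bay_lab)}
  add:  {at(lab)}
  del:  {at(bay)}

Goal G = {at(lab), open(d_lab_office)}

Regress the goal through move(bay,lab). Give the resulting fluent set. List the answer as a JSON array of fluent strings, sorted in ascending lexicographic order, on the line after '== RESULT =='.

Compute (G \ add) ∪ pre:
  G ∩ del = {}  (empty — regression defined)
  G \ add = {at(lab), open(d_lab_office)} \ {at(lab)} = {open(d_lab_office)}
  ∪ pre   = {open(d_lab_office)} ∪ {at(bay), open(d_bay_lab)}
          = {at(bay), open(d_bay_lab), open(d_lab_office)}

== RESULT ==
["at(bay)", "open(d_bay_lab)", "open(d_lab_office)"]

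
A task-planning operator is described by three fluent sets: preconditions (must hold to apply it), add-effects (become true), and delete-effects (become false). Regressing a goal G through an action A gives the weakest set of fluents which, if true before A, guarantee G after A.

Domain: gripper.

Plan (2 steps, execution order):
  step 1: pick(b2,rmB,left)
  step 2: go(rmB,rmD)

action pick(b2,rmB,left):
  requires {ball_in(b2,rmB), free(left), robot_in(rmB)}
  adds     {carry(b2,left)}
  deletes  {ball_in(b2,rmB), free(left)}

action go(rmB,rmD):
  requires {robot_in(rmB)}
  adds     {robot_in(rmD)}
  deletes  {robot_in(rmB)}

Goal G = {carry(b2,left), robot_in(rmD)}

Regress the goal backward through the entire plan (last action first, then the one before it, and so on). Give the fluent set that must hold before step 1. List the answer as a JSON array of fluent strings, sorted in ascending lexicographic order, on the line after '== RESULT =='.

Regress step by step:
  through step 2 (go(rmB,rmD)): drop {robot_in(rmD)}, keep {carry(b2,left)}, require {robot_in(rmB)}
    → {carry(b2,left), robot_in(rmB)}
  through step 1 (pick(b2,rmB,left)): drop {carry(b2,left)}, keep {robot_in(rmB)}, require {ball_in(b2,rmB), free(left), robot_in(rmB)}
    → {ball_in(b2,rmB), free(left), robot_in(rmB)}

== RESULT ==
["ball_in(b2,rmB)", "free(left)", "robot_in(rmB)"]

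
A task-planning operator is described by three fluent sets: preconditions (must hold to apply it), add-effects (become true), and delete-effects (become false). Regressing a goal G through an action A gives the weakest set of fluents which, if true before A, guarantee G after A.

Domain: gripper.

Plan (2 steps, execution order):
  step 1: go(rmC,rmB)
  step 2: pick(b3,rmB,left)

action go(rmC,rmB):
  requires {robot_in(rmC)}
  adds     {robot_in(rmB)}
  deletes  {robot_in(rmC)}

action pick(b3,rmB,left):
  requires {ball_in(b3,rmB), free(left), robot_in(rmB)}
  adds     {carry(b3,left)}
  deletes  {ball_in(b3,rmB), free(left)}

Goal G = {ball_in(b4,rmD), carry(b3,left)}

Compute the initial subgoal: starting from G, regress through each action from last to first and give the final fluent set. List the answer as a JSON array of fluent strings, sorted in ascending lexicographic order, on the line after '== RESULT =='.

Regress step by step:
  through step 2 (pick(b3,rmB,left)): drop {carry(b3,left)}, keep {ball_in(b4,rmD)}, require {ball_in(b3,rmB), free(left), robot_in(rmB)}
    → {ball_in(b3,rmB), ball_in(b4,rmD), free(left), robot_in(rmB)}
  through step 1 (go(rmC,rmB)): drop {robot_in(rmB)}, keep {ball_in(b3,rmB), ball_in(b4,rmD), free(left)}, require {robot_in(rmC)}
    → {ball_in(b3,rmB), ball_in(b4,rmD), free(left), robot_in(rmC)}

== RESULT ==
["ball_in(b3,rmB)", "ball_in(b4,rmD)", "free(left)", "robot_in(rmC)"]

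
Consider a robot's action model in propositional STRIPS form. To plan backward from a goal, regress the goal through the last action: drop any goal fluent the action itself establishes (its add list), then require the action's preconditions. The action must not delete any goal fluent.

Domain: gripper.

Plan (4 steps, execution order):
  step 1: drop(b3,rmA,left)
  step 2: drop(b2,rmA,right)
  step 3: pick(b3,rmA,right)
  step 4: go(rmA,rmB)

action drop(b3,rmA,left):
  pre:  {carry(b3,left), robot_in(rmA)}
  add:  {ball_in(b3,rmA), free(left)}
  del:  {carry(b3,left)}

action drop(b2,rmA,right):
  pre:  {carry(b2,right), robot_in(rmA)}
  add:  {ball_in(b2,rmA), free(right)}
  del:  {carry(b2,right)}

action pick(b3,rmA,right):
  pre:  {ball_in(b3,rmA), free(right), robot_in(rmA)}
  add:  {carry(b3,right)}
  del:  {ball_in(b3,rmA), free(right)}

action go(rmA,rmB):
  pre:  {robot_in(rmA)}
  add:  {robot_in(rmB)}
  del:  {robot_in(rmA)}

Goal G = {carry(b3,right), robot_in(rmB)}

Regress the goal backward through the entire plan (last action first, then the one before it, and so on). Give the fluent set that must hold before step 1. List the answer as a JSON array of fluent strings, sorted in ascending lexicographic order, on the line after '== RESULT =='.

Work backward from the goal:
  through step 4 (go(rmA,rmB)): drop {robot_in(rmB)}, keep {carry(b3,right)}, require {robot_in(rmA)}
    → {carry(b3,right), robot_in(rmA)}
  through step 3 (pick(b3,rmA,right)): drop {carry(b3,right)}, keep {robot_in(rmA)}, require {ball_in(b3,rmA), free(right), robot_in(rmA)}
    → {ball_in(b3,rmA), free(right), robot_in(rmA)}
  through step 2 (drop(b2,rmA,right)): drop {free(right)}, keep {ball_in(b3,rmA), robot_in(rmA)}, require {carry(b2,right), robot_in(rmA)}
    → {ball_in(b3,rmA), carry(b2,right), robot_in(rmA)}
  through step 1 (drop(b3,rmA,left)): drop {ball_in(b3,rmA)}, keep {carry(b2,right), robot_in(rmA)}, require {carry(b3,left), robot_in(rmA)}
    → {carry(b2,right), carry(b3,left), robot_in(rmA)}

== RESULT ==
["carry(b2,right)", "carry(b3,left)", "robot_in(rmA)"]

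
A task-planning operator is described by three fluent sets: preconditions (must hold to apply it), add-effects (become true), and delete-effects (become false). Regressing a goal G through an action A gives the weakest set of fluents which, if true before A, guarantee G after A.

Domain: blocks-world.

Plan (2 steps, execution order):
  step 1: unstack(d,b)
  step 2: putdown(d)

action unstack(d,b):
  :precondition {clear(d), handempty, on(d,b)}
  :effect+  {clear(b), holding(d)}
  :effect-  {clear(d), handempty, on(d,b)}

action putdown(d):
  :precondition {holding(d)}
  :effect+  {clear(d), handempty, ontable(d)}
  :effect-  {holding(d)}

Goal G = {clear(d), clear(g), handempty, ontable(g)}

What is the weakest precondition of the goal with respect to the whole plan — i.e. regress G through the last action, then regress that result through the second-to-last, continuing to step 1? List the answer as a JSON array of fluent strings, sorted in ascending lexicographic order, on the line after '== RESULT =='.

Regress step by step:
  through step 2 (putdown(d)): drop {clear(d), handempty}, keep {clear(g), ontable(g)}, require {holding(d)}
    → {clear(g), holding(d), ontable(g)}
  through step 1 (unstack(d,b)): drop {holding(d)}, keep {clear(g), ontable(g)}, require {clear(d), handempty, on(d,b)}
    → {clear(d), clear(g), handempty, on(d,b), ontable(g)}

== RESULT ==
["clear(d)", "clear(g)", "handempty", "on(d,b)", "ontable(g)"]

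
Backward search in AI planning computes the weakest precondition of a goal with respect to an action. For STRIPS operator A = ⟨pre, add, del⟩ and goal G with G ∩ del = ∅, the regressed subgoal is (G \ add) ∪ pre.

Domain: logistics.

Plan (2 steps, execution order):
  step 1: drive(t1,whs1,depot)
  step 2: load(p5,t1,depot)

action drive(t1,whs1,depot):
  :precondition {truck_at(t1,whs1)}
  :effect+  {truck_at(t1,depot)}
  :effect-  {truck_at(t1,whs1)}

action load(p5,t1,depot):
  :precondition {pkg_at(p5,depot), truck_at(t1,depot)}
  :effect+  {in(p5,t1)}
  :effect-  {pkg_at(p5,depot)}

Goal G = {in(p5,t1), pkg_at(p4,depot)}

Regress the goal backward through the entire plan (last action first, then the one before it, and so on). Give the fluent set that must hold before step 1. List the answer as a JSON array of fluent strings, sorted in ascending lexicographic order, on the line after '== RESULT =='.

Work backward from the goal:
  through step 2 (load(p5,t1,depot)): drop {in(p5,t1)}, keep {pkg_at(p4,depot)}, require {pkg_at(p5,depot), truck_at(t1,depot)}
    → {pkg_at(p4,depot), pkg_at(p5,depot), truck_at(t1,depot)}
  through step 1 (drive(t1,whs1,depot)): drop {truck_at(t1,depot)}, keep {pkg_at(p4,depot), pkg_at(p5,depot)}, require {truck_at(t1,whs1)}
    → {pkg_at(p4,depot), pkg_at(p5,depot), truck_at(t1,whs1)}

== RESULT ==
["pkg_at(p4,depot)", "pkg_at(p5,depot)", "truck_at(t1,whs1)"]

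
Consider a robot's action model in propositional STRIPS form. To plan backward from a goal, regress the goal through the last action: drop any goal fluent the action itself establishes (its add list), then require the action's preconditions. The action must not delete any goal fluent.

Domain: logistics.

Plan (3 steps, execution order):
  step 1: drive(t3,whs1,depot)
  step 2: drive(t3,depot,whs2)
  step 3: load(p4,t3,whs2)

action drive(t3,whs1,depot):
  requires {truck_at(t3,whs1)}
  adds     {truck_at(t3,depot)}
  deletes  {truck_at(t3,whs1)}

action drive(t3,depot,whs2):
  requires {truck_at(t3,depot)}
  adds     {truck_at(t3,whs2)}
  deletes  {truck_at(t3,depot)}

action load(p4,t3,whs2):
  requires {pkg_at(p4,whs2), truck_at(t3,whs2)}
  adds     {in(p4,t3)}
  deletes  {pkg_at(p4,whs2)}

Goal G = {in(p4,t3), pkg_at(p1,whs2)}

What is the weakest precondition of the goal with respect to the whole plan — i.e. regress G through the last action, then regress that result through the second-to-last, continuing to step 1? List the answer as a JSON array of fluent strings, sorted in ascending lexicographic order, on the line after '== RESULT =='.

Regress step by step:
  through step 3 (load(p4,t3,whs2)): drop {in(p4,t3)}, keep {pkg_at(p1,whs2)}, require {pkg_at(p4,whs2), truck_at(t3,whs2)}
    → {pkg_at(p1,whs2), pkg_at(p4,whs2), truck_at(t3,whs2)}
  through step 2 (drive(t3,depot,whs2)): drop {truck_at(t3,whs2)}, keep {pkg_at(p1,whs2), pkg_at(p4,whs2)}, require {truck_at(t3,depot)}
    → {pkg_at(p1,whs2), pkg_at(p4,whs2), truck_at(t3,depot)}
  through step 1 (drive(t3,whs1,depot)): drop {truck_at(t3,depot)}, keep {pkg_at(p1,whs2), pkg_at(p4,whs2)}, require {truck_at(t3,whs1)}
    → {pkg_at(p1,whs2), pkg_at(p4,whs2), truck_at(t3,whs1)}

== RESULT ==
["pkg_at(p1,whs2)", "pkg_at(p4,whs2)", "truck_at(t3,whs1)"]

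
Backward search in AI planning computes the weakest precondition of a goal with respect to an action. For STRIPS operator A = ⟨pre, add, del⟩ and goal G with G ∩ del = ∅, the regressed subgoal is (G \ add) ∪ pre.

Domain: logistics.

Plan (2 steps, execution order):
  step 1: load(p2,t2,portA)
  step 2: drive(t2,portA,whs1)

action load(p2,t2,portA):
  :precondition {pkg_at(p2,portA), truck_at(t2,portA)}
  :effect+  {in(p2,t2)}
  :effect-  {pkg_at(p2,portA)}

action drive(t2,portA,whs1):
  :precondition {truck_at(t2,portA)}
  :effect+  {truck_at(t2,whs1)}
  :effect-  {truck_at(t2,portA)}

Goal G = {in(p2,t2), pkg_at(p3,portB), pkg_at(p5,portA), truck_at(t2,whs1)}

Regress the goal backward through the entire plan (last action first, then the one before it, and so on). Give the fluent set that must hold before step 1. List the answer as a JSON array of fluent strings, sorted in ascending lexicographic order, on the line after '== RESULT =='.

Regress step by step:
  through step 2 (drive(t2,portA,whs1)): drop {truck_at(t2,whs1)}, keep {in(p2,t2), pkg_at(p3,portB), pkg_at(p5,portA)}, require {truck_at(t2,portA)}
    → {in(p2,t2), pkg_at(p3,portB), pkg_at(p5,portA), truck_at(t2,portA)}
  through step 1 (load(p2,t2,portA)): drop {in(p2,t2)}, keep {pkg_at(p3,portB), pkg_at(p5,portA), truck_at(t2,portA)}, require {pkg_at(p2,portA), truck_at(t2,portA)}
    → {pkg_at(p2,portA), pkg_at(p3,portB), pkg_at(p5,portA), truck_at(t2,portA)}

== RESULT ==
["pkg_at(p2,portA)", "pkg_at(p3,portB)", "pkg_at(p5,portA)", "truck_at(t2,portA)"]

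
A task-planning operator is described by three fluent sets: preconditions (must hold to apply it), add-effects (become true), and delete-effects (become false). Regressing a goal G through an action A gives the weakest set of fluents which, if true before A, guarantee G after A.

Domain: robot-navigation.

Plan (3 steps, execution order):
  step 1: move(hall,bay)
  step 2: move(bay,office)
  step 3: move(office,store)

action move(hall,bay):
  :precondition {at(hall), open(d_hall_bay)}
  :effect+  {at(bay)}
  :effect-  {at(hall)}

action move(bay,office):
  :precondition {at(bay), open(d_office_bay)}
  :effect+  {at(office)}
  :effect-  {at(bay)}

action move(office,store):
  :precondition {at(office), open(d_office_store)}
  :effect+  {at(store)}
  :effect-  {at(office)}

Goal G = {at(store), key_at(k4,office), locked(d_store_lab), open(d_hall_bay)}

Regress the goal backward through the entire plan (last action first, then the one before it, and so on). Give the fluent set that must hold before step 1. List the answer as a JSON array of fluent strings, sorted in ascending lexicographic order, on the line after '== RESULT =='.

Regress step by step:
  through step 3 (move(office,store)): drop {at(store)}, keep {key_at(k4,office), locked(d_store_lab), open(d_hall_bay)}, require {at(office), open(d_office_store)}
    → {at(office), key_at(k4,office), locked(d_store_lab), open(d_hall_bay), open(d_office_store)}
  through step 2 (move(bay,office)): drop {at(office)}, keep {key_at(k4,office), locked(d_store_lab), open(d_hall_bay), open(d_office_store)}, require {at(bay), open(d_office_bay)}
    → {at(bay), key_at(k4,office), locked(d_store_lab), open(d_hall_bay), open(d_office_bay), open(d_office_store)}
  through step 1 (move(hall,bay)): drop {at(bay)}, keep {key_at(k4,office), locked(d_store_lab), open(d_hall_bay), open(d_office_bay), open(d_office_store)}, require {at(hall), open(d_hall_bay)}
    → {at(hall), key_at(k4,office), locked(d_store_lab), open(d_hall_bay), open(d_office_bay), open(d_office_store)}

== RESULT ==
["at(hall)", "key_at(k4,office)", "locked(d_store_lab)", "open(d_hall_bay)", "open(d_office_bay)", "open(d_office_store)"]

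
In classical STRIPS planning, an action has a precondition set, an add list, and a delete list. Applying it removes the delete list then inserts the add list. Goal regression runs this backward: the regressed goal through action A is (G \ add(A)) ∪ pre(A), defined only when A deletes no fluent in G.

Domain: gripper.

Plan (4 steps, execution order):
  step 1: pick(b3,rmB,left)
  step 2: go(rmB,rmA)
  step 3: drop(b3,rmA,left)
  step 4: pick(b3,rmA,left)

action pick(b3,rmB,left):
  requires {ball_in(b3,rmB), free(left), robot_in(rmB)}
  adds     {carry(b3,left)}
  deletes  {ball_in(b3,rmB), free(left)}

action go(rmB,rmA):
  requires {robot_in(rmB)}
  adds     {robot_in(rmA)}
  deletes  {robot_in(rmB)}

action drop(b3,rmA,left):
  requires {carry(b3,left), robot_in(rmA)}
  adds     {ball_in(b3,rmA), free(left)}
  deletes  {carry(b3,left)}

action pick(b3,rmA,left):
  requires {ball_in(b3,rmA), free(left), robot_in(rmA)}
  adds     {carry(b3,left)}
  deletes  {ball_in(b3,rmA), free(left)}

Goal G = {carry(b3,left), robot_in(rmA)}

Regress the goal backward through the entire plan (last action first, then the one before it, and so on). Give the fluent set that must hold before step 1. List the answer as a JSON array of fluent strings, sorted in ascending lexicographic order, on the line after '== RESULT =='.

Work backward from the goal:
  through step 4 (pick(b3,rmA,left)): drop {carry(b3,left)}, keep {robot_in(rmA)}, require {ball_in(b3,rmA), free(left), robot_in(rmA)}
    → {ball_in(b3,rmA), free(left), robot_in(rmA)}
  through step 3 (drop(b3,rmA,left)): drop {ball_in(b3,rmA), free(left)}, keep {robot_in(rmA)}, require {carry(b3,left), robot_in(rmA)}
    → {carry(b3,left), robot_in(rmA)}
  through step 2 (go(rmB,rmA)): drop {robot_in(rmA)}, keep {carry(b3,left)}, require {robot_in(rmB)}
    → {carry(b3,left), robot_in(rmB)}
  through step 1 (pick(b3,rmB,left)): drop {carry(b3,left)}, keep {robot_in(rmB)}, require {ball_in(b3,rmB), free(left), robot_in(rmB)}
    → {ball_in(b3,rmB), free(left), robot_in(rmB)}

== RESULT ==
["ball_in(b3,rmB)", "free(left)", "robot_in(rmB)"]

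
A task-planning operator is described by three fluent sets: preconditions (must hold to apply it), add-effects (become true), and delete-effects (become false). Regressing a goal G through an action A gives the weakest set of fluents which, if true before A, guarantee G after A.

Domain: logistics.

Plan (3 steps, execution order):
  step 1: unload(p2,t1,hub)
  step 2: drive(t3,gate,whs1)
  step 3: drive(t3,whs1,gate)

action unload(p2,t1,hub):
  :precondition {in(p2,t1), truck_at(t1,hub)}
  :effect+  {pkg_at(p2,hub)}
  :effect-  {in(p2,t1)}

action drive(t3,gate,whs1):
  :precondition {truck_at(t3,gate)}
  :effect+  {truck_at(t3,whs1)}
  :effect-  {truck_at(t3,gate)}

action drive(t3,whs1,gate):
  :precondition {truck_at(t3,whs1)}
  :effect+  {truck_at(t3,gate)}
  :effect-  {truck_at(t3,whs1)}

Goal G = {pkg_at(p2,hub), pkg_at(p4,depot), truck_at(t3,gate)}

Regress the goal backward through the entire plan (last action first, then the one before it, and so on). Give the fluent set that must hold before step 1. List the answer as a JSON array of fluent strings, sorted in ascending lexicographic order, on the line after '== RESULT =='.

Regress step by step:
  through step 3 (drive(t3,whs1,gate)): drop {truck_at(t3,gate)}, keep {pkg_at(p2,hub), pkg_at(p4,depot)}, require {truck_at(t3,whs1)}
    → {pkg_at(p2,hub), pkg_at(p4,depot), truck_at(t3,whs1)}
  through step 2 (drive(t3,gate,whs1)): drop {truck_at(t3,whs1)}, keep {pkg_at(p2,hub), pkg_at(p4,depot)}, require {truck_at(t3,gate)}
    → {pkg_at(p2,hub), pkg_at(p4,depot), truck_at(t3,gate)}
  through step 1 (unload(p2,t1,hub)): drop {pkg_at(p2,hub)}, keep {pkg_at(p4,depot), truck_at(t3,gate)}, require {in(p2,t1), truck_at(t1,hub)}
    → {in(p2,t1), pkg_at(p4,depot), truck_at(t1,hub), truck_at(t3,gate)}

== RESULT ==
["in(p2,t1)", "pkg_at(p4,depot)", "truck_at(t1,hub)", "truck_at(t3,gate)"]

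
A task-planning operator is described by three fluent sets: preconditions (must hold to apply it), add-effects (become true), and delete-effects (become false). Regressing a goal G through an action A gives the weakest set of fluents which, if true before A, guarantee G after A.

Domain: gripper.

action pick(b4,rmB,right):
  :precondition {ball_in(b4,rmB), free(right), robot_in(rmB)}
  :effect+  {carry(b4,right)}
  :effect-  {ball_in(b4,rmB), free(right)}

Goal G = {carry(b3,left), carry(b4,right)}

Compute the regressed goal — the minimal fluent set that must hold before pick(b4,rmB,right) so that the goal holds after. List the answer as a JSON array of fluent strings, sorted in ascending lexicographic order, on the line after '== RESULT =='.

Compute (G \ add) ∪ pre:
  G ∩ del = {}  (empty — regression defined)
  G \ add = {carry(b3,left), carry(b4,right)} \ {carry(b4,right)} = {carry(b3,left)}
  ∪ pre   = {carry(b3,left)} ∪ {ball_in(b4,rmB), free(right), robot_in(rmB)}
          = {ball_in(b4,rmB), carry(b3,left), free(right), robot_in(rmB)}

== RESULT ==
["ball_in(b4,rmB)", "carry(b3,left)", "free(right)", "robot_in(rmB)"]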